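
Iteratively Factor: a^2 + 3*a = (a)*(a + 3)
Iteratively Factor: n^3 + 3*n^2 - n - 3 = (n + 1)*(n^2 + 2*n - 3) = (n + 1)*(n + 3)*(n - 1)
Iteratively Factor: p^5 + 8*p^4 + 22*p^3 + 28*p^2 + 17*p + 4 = (p + 1)*(p^4 + 7*p^3 + 15*p^2 + 13*p + 4) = (p + 1)*(p + 4)*(p^3 + 3*p^2 + 3*p + 1) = (p + 1)^2*(p + 4)*(p^2 + 2*p + 1) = (p + 1)^3*(p + 4)*(p + 1)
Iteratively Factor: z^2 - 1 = (z - 1)*(z + 1)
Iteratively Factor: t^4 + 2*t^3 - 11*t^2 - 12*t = (t + 4)*(t^3 - 2*t^2 - 3*t) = t*(t + 4)*(t^2 - 2*t - 3) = t*(t - 3)*(t + 4)*(t + 1)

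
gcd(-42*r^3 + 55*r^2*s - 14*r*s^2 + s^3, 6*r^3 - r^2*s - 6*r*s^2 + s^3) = 6*r^2 - 7*r*s + s^2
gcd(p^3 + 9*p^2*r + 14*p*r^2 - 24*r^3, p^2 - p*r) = p - r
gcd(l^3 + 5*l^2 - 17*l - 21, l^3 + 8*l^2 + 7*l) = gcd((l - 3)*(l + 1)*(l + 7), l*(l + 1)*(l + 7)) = l^2 + 8*l + 7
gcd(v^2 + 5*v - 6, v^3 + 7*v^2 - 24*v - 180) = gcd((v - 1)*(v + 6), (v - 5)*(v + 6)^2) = v + 6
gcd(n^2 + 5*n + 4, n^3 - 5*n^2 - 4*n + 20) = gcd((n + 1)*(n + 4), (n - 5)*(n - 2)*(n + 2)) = 1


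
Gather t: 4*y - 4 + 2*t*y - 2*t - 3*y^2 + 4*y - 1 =t*(2*y - 2) - 3*y^2 + 8*y - 5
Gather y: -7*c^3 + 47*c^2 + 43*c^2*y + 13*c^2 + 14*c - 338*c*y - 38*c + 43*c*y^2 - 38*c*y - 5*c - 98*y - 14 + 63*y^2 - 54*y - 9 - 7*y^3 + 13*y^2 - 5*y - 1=-7*c^3 + 60*c^2 - 29*c - 7*y^3 + y^2*(43*c + 76) + y*(43*c^2 - 376*c - 157) - 24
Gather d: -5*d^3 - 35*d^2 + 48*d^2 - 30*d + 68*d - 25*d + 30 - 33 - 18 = -5*d^3 + 13*d^2 + 13*d - 21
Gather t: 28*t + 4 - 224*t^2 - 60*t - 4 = -224*t^2 - 32*t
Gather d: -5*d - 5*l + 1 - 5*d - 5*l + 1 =-10*d - 10*l + 2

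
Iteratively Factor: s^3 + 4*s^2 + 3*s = (s)*(s^2 + 4*s + 3) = s*(s + 3)*(s + 1)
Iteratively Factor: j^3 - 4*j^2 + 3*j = (j - 1)*(j^2 - 3*j) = j*(j - 1)*(j - 3)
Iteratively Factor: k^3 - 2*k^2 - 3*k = (k - 3)*(k^2 + k) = k*(k - 3)*(k + 1)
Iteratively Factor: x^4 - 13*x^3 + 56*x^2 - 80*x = (x - 4)*(x^3 - 9*x^2 + 20*x) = x*(x - 4)*(x^2 - 9*x + 20) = x*(x - 4)^2*(x - 5)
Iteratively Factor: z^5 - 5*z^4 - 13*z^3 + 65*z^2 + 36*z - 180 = (z - 2)*(z^4 - 3*z^3 - 19*z^2 + 27*z + 90) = (z - 2)*(z + 2)*(z^3 - 5*z^2 - 9*z + 45) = (z - 5)*(z - 2)*(z + 2)*(z^2 - 9) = (z - 5)*(z - 2)*(z + 2)*(z + 3)*(z - 3)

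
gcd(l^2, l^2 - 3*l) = l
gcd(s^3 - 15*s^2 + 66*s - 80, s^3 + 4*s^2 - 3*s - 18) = s - 2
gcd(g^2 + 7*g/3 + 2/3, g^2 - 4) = g + 2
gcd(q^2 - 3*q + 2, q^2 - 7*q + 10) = q - 2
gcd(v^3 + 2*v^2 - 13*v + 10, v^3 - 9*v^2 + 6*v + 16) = v - 2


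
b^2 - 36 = (b - 6)*(b + 6)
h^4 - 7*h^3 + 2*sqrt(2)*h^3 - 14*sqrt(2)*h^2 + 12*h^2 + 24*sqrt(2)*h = h*(h - 4)*(h - 3)*(h + 2*sqrt(2))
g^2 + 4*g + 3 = (g + 1)*(g + 3)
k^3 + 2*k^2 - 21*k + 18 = (k - 3)*(k - 1)*(k + 6)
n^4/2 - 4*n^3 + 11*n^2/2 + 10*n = n*(n/2 + 1/2)*(n - 5)*(n - 4)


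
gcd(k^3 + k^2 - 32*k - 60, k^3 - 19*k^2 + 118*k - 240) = k - 6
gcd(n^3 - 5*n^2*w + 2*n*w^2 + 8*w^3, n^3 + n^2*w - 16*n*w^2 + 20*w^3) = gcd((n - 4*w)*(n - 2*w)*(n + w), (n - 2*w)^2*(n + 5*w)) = -n + 2*w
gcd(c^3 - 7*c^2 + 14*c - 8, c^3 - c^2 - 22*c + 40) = c^2 - 6*c + 8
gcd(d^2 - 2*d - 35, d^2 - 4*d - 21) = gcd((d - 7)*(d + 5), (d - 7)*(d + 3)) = d - 7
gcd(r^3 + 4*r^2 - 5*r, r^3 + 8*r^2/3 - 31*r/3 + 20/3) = r^2 + 4*r - 5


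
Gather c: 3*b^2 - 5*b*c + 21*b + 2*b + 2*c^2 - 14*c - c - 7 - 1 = 3*b^2 + 23*b + 2*c^2 + c*(-5*b - 15) - 8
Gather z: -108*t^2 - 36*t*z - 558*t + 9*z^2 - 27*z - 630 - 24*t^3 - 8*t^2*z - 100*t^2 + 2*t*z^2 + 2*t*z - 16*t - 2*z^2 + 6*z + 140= -24*t^3 - 208*t^2 - 574*t + z^2*(2*t + 7) + z*(-8*t^2 - 34*t - 21) - 490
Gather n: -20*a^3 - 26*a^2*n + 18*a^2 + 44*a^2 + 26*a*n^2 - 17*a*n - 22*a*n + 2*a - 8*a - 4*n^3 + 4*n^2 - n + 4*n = -20*a^3 + 62*a^2 - 6*a - 4*n^3 + n^2*(26*a + 4) + n*(-26*a^2 - 39*a + 3)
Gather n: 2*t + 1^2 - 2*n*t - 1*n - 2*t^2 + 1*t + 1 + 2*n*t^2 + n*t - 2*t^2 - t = n*(2*t^2 - t - 1) - 4*t^2 + 2*t + 2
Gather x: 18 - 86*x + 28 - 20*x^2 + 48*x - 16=-20*x^2 - 38*x + 30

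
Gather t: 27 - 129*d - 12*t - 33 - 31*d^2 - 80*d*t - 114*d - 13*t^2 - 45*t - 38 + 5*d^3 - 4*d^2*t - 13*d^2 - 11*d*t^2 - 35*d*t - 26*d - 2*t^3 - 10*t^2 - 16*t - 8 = 5*d^3 - 44*d^2 - 269*d - 2*t^3 + t^2*(-11*d - 23) + t*(-4*d^2 - 115*d - 73) - 52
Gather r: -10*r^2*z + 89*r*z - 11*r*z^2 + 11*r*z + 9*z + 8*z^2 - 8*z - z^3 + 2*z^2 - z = -10*r^2*z + r*(-11*z^2 + 100*z) - z^3 + 10*z^2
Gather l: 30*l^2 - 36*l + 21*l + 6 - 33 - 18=30*l^2 - 15*l - 45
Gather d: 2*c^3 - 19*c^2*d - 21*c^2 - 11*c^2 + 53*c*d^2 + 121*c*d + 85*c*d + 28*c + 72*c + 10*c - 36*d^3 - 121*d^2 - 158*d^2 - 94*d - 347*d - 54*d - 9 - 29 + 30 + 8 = 2*c^3 - 32*c^2 + 110*c - 36*d^3 + d^2*(53*c - 279) + d*(-19*c^2 + 206*c - 495)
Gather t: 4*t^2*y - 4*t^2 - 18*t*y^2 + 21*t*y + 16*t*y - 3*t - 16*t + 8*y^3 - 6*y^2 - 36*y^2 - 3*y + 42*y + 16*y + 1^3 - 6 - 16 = t^2*(4*y - 4) + t*(-18*y^2 + 37*y - 19) + 8*y^3 - 42*y^2 + 55*y - 21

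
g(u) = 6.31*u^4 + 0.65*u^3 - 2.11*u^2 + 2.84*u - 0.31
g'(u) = 25.24*u^3 + 1.95*u^2 - 4.22*u + 2.84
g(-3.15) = 570.75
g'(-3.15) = -753.42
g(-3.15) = 570.75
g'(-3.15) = -753.42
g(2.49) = 246.28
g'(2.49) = 394.08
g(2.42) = 219.83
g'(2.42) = 361.76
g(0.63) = 1.80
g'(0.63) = 7.27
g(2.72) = 350.27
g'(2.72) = 513.71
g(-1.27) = 7.76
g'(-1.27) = -40.36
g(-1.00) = 0.40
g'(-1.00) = -16.23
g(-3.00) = 465.74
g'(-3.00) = -648.43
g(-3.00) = 465.74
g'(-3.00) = -648.43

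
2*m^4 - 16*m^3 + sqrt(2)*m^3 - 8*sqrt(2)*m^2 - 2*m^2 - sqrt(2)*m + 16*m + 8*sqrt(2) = (m - 8)*(m - 1)*(sqrt(2)*m + 1)*(sqrt(2)*m + sqrt(2))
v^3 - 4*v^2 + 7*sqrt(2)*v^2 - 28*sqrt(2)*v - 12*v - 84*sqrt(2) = (v - 6)*(v + 2)*(v + 7*sqrt(2))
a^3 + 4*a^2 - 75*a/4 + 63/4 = (a - 3/2)^2*(a + 7)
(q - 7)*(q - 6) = q^2 - 13*q + 42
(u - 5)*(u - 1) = u^2 - 6*u + 5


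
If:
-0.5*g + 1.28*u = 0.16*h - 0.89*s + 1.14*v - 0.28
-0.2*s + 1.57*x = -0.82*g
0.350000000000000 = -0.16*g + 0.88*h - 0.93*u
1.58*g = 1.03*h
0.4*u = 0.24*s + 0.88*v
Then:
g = 0.00130133004870739 - 1.82944250542232*x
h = 0.00199621502617249 - 2.80632928016239*x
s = 0.349285727768498*x + 0.00533545319970028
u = -2.34070856524229*x - 0.374679079123399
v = -1.15921818268336*x - 0.171763795928736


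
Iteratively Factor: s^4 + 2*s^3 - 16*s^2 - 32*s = (s + 4)*(s^3 - 2*s^2 - 8*s) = (s + 2)*(s + 4)*(s^2 - 4*s) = (s - 4)*(s + 2)*(s + 4)*(s)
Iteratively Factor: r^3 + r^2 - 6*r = (r + 3)*(r^2 - 2*r) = (r - 2)*(r + 3)*(r)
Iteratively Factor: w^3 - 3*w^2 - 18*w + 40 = (w + 4)*(w^2 - 7*w + 10) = (w - 5)*(w + 4)*(w - 2)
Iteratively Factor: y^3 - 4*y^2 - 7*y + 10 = (y + 2)*(y^2 - 6*y + 5) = (y - 1)*(y + 2)*(y - 5)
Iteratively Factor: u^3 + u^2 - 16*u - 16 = (u + 1)*(u^2 - 16) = (u + 1)*(u + 4)*(u - 4)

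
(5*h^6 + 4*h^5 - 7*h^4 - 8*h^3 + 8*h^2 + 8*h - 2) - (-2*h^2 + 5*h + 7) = 5*h^6 + 4*h^5 - 7*h^4 - 8*h^3 + 10*h^2 + 3*h - 9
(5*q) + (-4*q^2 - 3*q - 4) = -4*q^2 + 2*q - 4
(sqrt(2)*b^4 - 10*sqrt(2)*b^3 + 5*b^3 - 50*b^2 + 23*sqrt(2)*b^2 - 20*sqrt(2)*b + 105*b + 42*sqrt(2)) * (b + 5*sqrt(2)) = sqrt(2)*b^5 - 10*sqrt(2)*b^4 + 15*b^4 - 150*b^3 + 48*sqrt(2)*b^3 - 270*sqrt(2)*b^2 + 335*b^2 - 200*b + 567*sqrt(2)*b + 420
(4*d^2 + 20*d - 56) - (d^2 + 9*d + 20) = 3*d^2 + 11*d - 76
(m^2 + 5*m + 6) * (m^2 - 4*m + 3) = m^4 + m^3 - 11*m^2 - 9*m + 18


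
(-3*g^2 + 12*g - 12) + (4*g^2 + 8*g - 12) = g^2 + 20*g - 24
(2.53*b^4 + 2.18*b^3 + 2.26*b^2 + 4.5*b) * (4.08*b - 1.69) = 10.3224*b^5 + 4.6187*b^4 + 5.5366*b^3 + 14.5406*b^2 - 7.605*b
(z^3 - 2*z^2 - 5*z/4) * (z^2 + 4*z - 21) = z^5 + 2*z^4 - 121*z^3/4 + 37*z^2 + 105*z/4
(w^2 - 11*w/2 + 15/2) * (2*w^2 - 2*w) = 2*w^4 - 13*w^3 + 26*w^2 - 15*w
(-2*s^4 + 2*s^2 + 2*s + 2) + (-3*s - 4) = -2*s^4 + 2*s^2 - s - 2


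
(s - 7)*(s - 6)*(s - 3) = s^3 - 16*s^2 + 81*s - 126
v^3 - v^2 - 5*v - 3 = (v - 3)*(v + 1)^2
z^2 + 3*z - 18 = (z - 3)*(z + 6)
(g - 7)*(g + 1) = g^2 - 6*g - 7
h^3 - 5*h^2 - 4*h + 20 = (h - 5)*(h - 2)*(h + 2)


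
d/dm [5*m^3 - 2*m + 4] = 15*m^2 - 2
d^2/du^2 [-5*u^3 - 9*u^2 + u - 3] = -30*u - 18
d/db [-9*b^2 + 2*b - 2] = 2 - 18*b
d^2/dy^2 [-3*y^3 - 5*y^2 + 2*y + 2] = -18*y - 10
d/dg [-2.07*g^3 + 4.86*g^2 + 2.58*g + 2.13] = -6.21*g^2 + 9.72*g + 2.58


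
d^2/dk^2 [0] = 0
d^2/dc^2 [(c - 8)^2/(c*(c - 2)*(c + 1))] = 2*(c^6 - 48*c^5 + 438*c^4 - 562*c^3 - 192*c^2 + 384*c + 256)/(c^3*(c^6 - 3*c^5 - 3*c^4 + 11*c^3 + 6*c^2 - 12*c - 8))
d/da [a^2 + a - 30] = 2*a + 1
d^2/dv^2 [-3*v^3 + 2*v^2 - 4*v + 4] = 4 - 18*v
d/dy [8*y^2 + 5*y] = 16*y + 5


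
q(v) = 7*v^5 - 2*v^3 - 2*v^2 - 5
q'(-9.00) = 229185.00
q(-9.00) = -412052.00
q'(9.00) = 229113.00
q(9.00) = 411718.00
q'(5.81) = 39655.82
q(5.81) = 45877.66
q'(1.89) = 417.60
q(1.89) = 143.17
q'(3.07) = 3040.18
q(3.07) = 1827.21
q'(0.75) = 4.70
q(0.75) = -5.31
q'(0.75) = 4.70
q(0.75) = -5.31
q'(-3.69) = 6422.00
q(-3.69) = -4720.58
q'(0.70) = 2.66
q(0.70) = -5.49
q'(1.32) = 90.52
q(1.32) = 14.97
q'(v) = 35*v^4 - 6*v^2 - 4*v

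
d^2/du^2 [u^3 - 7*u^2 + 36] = 6*u - 14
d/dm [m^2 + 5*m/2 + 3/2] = 2*m + 5/2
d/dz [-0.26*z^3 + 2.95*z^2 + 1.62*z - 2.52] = -0.78*z^2 + 5.9*z + 1.62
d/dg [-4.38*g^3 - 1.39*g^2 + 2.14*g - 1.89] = -13.14*g^2 - 2.78*g + 2.14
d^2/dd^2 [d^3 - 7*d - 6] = 6*d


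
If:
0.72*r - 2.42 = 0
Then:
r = 3.36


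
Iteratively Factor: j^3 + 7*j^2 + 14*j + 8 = (j + 1)*(j^2 + 6*j + 8) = (j + 1)*(j + 2)*(j + 4)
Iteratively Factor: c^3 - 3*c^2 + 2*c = (c - 1)*(c^2 - 2*c) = c*(c - 1)*(c - 2)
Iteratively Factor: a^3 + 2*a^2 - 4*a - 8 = (a - 2)*(a^2 + 4*a + 4) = (a - 2)*(a + 2)*(a + 2)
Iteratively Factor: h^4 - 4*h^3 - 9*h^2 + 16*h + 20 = (h - 5)*(h^3 + h^2 - 4*h - 4) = (h - 5)*(h + 1)*(h^2 - 4) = (h - 5)*(h + 1)*(h + 2)*(h - 2)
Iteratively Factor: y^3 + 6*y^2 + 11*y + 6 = (y + 3)*(y^2 + 3*y + 2) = (y + 1)*(y + 3)*(y + 2)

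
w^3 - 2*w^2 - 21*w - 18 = (w - 6)*(w + 1)*(w + 3)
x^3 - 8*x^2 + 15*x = x*(x - 5)*(x - 3)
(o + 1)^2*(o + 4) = o^3 + 6*o^2 + 9*o + 4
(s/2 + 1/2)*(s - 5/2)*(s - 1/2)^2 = s^4/2 - 5*s^3/4 - 3*s^2/8 + 17*s/16 - 5/16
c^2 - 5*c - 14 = (c - 7)*(c + 2)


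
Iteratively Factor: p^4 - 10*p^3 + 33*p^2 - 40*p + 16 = (p - 1)*(p^3 - 9*p^2 + 24*p - 16) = (p - 4)*(p - 1)*(p^2 - 5*p + 4) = (p - 4)*(p - 1)^2*(p - 4)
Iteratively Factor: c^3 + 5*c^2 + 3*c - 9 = (c + 3)*(c^2 + 2*c - 3) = (c + 3)^2*(c - 1)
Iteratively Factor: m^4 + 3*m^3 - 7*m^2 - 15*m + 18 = (m - 1)*(m^3 + 4*m^2 - 3*m - 18) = (m - 1)*(m + 3)*(m^2 + m - 6) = (m - 2)*(m - 1)*(m + 3)*(m + 3)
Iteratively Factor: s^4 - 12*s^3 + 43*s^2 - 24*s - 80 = (s - 5)*(s^3 - 7*s^2 + 8*s + 16) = (s - 5)*(s - 4)*(s^2 - 3*s - 4) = (s - 5)*(s - 4)^2*(s + 1)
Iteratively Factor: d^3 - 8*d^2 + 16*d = (d)*(d^2 - 8*d + 16) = d*(d - 4)*(d - 4)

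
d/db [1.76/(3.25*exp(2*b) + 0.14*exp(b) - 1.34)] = (-11.44*exp(b) - 0.2464)*exp(b)/(3.25*exp(2*b) + 0.14*exp(b) - 1.34)^2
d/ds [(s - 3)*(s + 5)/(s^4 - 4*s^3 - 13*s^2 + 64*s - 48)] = 2*(-s^3 - 7*s^2 + 5*s + 48)/(s^6 - 2*s^5 - 31*s^4 + 64*s^3 + 224*s^2 - 512*s + 256)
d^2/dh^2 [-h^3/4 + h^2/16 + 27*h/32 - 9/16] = 1/8 - 3*h/2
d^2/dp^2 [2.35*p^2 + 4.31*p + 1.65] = 4.70000000000000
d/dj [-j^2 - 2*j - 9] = -2*j - 2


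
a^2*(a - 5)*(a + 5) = a^4 - 25*a^2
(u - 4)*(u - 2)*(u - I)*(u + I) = u^4 - 6*u^3 + 9*u^2 - 6*u + 8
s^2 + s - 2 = (s - 1)*(s + 2)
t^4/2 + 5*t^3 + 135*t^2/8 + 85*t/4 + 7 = (t/2 + 1)*(t + 1/2)*(t + 7/2)*(t + 4)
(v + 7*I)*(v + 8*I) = v^2 + 15*I*v - 56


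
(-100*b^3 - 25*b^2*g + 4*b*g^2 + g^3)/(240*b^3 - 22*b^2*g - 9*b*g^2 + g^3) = (-20*b^2 - b*g + g^2)/(48*b^2 - 14*b*g + g^2)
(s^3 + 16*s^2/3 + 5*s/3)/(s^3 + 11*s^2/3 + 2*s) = (3*s^2 + 16*s + 5)/(3*s^2 + 11*s + 6)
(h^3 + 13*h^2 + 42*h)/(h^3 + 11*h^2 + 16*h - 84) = h/(h - 2)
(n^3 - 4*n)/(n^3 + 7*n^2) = (n^2 - 4)/(n*(n + 7))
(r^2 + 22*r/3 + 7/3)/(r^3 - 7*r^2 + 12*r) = (3*r^2 + 22*r + 7)/(3*r*(r^2 - 7*r + 12))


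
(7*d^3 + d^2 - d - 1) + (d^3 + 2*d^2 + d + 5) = 8*d^3 + 3*d^2 + 4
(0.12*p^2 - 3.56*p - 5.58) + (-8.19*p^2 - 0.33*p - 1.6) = -8.07*p^2 - 3.89*p - 7.18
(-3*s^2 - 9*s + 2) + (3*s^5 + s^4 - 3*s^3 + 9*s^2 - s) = 3*s^5 + s^4 - 3*s^3 + 6*s^2 - 10*s + 2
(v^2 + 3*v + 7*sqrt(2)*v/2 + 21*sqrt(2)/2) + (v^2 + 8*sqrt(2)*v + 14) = 2*v^2 + 3*v + 23*sqrt(2)*v/2 + 14 + 21*sqrt(2)/2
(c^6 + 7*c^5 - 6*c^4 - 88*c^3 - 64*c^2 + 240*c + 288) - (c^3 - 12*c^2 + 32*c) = c^6 + 7*c^5 - 6*c^4 - 89*c^3 - 52*c^2 + 208*c + 288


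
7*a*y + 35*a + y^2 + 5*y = (7*a + y)*(y + 5)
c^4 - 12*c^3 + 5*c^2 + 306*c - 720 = (c - 8)*(c - 6)*(c - 3)*(c + 5)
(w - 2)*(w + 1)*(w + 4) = w^3 + 3*w^2 - 6*w - 8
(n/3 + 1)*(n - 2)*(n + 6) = n^3/3 + 7*n^2/3 - 12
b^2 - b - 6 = (b - 3)*(b + 2)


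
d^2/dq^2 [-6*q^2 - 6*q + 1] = -12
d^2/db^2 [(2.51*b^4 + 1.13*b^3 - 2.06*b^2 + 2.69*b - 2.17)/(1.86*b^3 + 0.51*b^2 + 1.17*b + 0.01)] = (-2.8421709430404e-14*b^8 - 2.8421709430404e-14*b^7 - 26.01621*b^6 + 49.789494*b^5 - 27.439524*b^4 - 36.697122*b^3 - 32.17566*b^2 - 7.608498*b - 5.98225)/(6.434856*b^9 + 5.293188*b^8 + 13.594554*b^7 + 6.895611*b^6 + 8.608329*b^5 + 2.232792*b^4 + 1.637973*b^3 + 0.04122*b^2 + 0.000351*b + 1.0e-6)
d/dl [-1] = 0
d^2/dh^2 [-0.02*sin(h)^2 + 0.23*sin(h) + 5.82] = -0.23*sin(h) - 0.04*cos(2*h)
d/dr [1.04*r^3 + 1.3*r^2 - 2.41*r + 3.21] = 3.12*r^2 + 2.6*r - 2.41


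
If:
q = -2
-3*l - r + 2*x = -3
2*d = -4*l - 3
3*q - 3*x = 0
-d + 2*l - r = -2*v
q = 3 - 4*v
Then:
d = -1/14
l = -5/7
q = -2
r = 8/7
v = 5/4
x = -2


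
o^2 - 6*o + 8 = (o - 4)*(o - 2)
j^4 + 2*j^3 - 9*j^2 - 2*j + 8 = (j - 2)*(j - 1)*(j + 1)*(j + 4)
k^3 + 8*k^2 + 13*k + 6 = (k + 1)^2*(k + 6)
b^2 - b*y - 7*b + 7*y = (b - 7)*(b - y)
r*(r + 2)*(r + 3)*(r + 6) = r^4 + 11*r^3 + 36*r^2 + 36*r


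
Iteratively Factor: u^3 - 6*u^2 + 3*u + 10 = (u - 5)*(u^2 - u - 2) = (u - 5)*(u - 2)*(u + 1)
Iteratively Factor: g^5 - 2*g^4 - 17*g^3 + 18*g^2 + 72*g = (g + 3)*(g^4 - 5*g^3 - 2*g^2 + 24*g) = (g - 4)*(g + 3)*(g^3 - g^2 - 6*g) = (g - 4)*(g + 2)*(g + 3)*(g^2 - 3*g) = (g - 4)*(g - 3)*(g + 2)*(g + 3)*(g)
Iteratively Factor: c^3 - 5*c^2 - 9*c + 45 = (c - 5)*(c^2 - 9) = (c - 5)*(c + 3)*(c - 3)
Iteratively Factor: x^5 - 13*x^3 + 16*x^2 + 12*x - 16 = (x + 4)*(x^4 - 4*x^3 + 3*x^2 + 4*x - 4) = (x - 1)*(x + 4)*(x^3 - 3*x^2 + 4) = (x - 2)*(x - 1)*(x + 4)*(x^2 - x - 2) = (x - 2)^2*(x - 1)*(x + 4)*(x + 1)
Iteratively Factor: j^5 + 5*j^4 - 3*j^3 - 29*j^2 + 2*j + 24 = (j + 3)*(j^4 + 2*j^3 - 9*j^2 - 2*j + 8) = (j - 1)*(j + 3)*(j^3 + 3*j^2 - 6*j - 8) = (j - 2)*(j - 1)*(j + 3)*(j^2 + 5*j + 4) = (j - 2)*(j - 1)*(j + 1)*(j + 3)*(j + 4)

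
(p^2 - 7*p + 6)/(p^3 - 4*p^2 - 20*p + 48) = (p - 1)/(p^2 + 2*p - 8)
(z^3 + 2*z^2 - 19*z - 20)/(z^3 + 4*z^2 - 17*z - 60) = (z + 1)/(z + 3)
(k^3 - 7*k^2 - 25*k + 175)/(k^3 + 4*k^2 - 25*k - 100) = (k - 7)/(k + 4)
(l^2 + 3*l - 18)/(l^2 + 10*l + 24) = (l - 3)/(l + 4)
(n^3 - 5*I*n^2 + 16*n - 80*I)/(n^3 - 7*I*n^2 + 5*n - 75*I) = (n^2 + 16)/(n^2 - 2*I*n + 15)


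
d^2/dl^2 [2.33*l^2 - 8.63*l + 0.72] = 4.66000000000000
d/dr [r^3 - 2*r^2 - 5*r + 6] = 3*r^2 - 4*r - 5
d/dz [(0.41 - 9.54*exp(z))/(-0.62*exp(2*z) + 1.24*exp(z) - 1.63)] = (-5.9148*exp(2*z) + 0.5084*exp(z) + 15.0418)*exp(z)/(0.3844*exp(4*z) - 1.5376*exp(3*z) + 3.5588*exp(2*z) - 4.0424*exp(z) + 2.6569)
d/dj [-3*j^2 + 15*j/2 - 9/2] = 15/2 - 6*j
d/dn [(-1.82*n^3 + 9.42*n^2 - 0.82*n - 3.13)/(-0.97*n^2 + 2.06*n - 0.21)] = (1.7654*n^4 - 7.4984*n^3 + 19.7564*n^2 - 10.0286*n + 6.62)/(0.9409*n^4 - 3.9964*n^3 + 4.651*n^2 - 0.8652*n + 0.0441)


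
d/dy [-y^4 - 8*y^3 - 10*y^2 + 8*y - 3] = -4*y^3 - 24*y^2 - 20*y + 8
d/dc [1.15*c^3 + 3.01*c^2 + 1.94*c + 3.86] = 3.45*c^2 + 6.02*c + 1.94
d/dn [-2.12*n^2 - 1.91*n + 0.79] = -4.24*n - 1.91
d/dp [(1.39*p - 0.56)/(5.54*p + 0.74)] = (22.88574*p + 3.05694)/(5.54*p + 0.74)^3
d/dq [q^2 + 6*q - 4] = 2*q + 6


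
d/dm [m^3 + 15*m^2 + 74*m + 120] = 3*m^2 + 30*m + 74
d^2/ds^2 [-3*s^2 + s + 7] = -6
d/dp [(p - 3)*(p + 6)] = 2*p + 3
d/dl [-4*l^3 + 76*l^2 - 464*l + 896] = -12*l^2 + 152*l - 464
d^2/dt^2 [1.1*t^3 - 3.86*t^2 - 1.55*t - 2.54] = 6.6*t - 7.72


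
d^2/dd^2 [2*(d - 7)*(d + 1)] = 4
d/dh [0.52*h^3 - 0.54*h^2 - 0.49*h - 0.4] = 1.56*h^2 - 1.08*h - 0.49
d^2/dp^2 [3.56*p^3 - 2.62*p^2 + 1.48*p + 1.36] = 21.36*p - 5.24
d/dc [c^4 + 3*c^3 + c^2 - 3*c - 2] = 4*c^3 + 9*c^2 + 2*c - 3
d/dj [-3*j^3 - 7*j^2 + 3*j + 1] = -9*j^2 - 14*j + 3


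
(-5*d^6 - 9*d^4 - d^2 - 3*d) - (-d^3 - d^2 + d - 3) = -5*d^6 - 9*d^4 + d^3 - 4*d + 3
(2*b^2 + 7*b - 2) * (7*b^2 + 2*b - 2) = 14*b^4 + 53*b^3 - 4*b^2 - 18*b + 4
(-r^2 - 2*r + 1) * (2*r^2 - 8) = -2*r^4 - 4*r^3 + 10*r^2 + 16*r - 8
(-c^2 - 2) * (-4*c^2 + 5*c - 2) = 4*c^4 - 5*c^3 + 10*c^2 - 10*c + 4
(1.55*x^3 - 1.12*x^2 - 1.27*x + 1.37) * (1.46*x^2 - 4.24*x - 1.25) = 2.263*x^5 - 8.2072*x^4 + 0.957100000000001*x^3 + 8.785*x^2 - 4.2213*x - 1.7125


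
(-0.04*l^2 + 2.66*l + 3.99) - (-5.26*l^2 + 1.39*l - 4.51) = 5.22*l^2 + 1.27*l + 8.5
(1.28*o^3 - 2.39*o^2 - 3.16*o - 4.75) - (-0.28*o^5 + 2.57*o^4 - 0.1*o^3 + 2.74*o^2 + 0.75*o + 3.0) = 0.28*o^5 - 2.57*o^4 + 1.38*o^3 - 5.13*o^2 - 3.91*o - 7.75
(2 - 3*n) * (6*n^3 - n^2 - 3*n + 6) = -18*n^4 + 15*n^3 + 7*n^2 - 24*n + 12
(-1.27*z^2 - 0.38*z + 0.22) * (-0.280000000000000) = 0.3556*z^2 + 0.1064*z - 0.0616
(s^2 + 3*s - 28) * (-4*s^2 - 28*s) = -4*s^4 - 40*s^3 + 28*s^2 + 784*s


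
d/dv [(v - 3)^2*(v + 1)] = (v - 3)*(3*v - 1)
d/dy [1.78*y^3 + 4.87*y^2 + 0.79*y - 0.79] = 5.34*y^2 + 9.74*y + 0.79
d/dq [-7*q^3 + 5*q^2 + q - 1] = -21*q^2 + 10*q + 1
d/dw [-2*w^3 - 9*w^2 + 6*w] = -6*w^2 - 18*w + 6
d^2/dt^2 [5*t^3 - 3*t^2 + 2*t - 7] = 30*t - 6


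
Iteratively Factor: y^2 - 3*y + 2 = (y - 2)*(y - 1)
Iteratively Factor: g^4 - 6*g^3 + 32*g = (g - 4)*(g^3 - 2*g^2 - 8*g) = (g - 4)^2*(g^2 + 2*g) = (g - 4)^2*(g + 2)*(g)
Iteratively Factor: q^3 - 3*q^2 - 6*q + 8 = (q - 1)*(q^2 - 2*q - 8) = (q - 1)*(q + 2)*(q - 4)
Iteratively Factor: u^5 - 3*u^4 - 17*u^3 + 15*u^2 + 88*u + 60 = (u + 2)*(u^4 - 5*u^3 - 7*u^2 + 29*u + 30) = (u - 5)*(u + 2)*(u^3 - 7*u - 6) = (u - 5)*(u + 2)^2*(u^2 - 2*u - 3) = (u - 5)*(u - 3)*(u + 2)^2*(u + 1)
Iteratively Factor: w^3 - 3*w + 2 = (w + 2)*(w^2 - 2*w + 1) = (w - 1)*(w + 2)*(w - 1)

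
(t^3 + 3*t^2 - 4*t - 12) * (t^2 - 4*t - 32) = t^5 - t^4 - 48*t^3 - 92*t^2 + 176*t + 384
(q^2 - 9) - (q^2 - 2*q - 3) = 2*q - 6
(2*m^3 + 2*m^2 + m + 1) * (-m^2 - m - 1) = -2*m^5 - 4*m^4 - 5*m^3 - 4*m^2 - 2*m - 1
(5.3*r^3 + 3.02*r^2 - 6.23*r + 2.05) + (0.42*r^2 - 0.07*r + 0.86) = 5.3*r^3 + 3.44*r^2 - 6.3*r + 2.91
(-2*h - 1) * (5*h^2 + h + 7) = -10*h^3 - 7*h^2 - 15*h - 7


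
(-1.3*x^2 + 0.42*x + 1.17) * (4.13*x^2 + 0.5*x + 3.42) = -5.369*x^4 + 1.0846*x^3 + 0.5961*x^2 + 2.0214*x + 4.0014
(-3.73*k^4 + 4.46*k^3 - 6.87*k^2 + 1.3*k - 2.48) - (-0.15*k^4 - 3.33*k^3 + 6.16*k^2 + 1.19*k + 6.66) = -3.58*k^4 + 7.79*k^3 - 13.03*k^2 + 0.11*k - 9.14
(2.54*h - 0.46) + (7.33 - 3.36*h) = 6.87 - 0.82*h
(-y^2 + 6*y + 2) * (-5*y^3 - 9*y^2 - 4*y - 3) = 5*y^5 - 21*y^4 - 60*y^3 - 39*y^2 - 26*y - 6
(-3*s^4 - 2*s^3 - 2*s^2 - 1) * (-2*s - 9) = 6*s^5 + 31*s^4 + 22*s^3 + 18*s^2 + 2*s + 9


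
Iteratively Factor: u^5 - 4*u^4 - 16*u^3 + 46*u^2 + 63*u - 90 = (u - 3)*(u^4 - u^3 - 19*u^2 - 11*u + 30) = (u - 3)*(u + 2)*(u^3 - 3*u^2 - 13*u + 15) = (u - 3)*(u + 2)*(u + 3)*(u^2 - 6*u + 5) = (u - 3)*(u - 1)*(u + 2)*(u + 3)*(u - 5)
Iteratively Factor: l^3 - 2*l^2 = (l)*(l^2 - 2*l) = l*(l - 2)*(l)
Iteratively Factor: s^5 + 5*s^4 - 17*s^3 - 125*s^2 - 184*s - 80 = (s + 4)*(s^4 + s^3 - 21*s^2 - 41*s - 20) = (s + 1)*(s + 4)*(s^3 - 21*s - 20) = (s - 5)*(s + 1)*(s + 4)*(s^2 + 5*s + 4) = (s - 5)*(s + 1)*(s + 4)^2*(s + 1)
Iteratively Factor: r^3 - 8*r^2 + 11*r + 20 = (r + 1)*(r^2 - 9*r + 20) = (r - 5)*(r + 1)*(r - 4)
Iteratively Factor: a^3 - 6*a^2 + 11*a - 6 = (a - 2)*(a^2 - 4*a + 3) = (a - 3)*(a - 2)*(a - 1)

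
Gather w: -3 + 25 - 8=14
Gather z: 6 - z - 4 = 2 - z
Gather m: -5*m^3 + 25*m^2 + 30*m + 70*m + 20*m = -5*m^3 + 25*m^2 + 120*m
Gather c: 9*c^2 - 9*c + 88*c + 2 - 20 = 9*c^2 + 79*c - 18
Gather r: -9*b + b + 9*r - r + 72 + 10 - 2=-8*b + 8*r + 80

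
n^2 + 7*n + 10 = (n + 2)*(n + 5)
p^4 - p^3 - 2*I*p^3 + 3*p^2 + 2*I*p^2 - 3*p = p*(p - 1)*(p - 3*I)*(p + I)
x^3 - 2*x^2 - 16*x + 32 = (x - 4)*(x - 2)*(x + 4)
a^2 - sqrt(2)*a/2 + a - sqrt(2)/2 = (a + 1)*(a - sqrt(2)/2)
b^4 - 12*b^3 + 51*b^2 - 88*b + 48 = (b - 4)^2*(b - 3)*(b - 1)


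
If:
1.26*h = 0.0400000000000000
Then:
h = 0.03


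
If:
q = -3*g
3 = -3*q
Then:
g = 1/3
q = -1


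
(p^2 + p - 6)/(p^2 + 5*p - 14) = (p + 3)/(p + 7)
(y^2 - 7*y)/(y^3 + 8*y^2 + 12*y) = (y - 7)/(y^2 + 8*y + 12)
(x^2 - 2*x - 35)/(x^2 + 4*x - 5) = (x - 7)/(x - 1)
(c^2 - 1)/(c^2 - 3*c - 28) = (1 - c^2)/(-c^2 + 3*c + 28)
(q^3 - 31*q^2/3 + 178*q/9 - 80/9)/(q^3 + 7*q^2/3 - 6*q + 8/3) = (3*q^2 - 29*q + 40)/(3*(q^2 + 3*q - 4))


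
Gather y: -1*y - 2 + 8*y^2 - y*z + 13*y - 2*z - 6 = 8*y^2 + y*(12 - z) - 2*z - 8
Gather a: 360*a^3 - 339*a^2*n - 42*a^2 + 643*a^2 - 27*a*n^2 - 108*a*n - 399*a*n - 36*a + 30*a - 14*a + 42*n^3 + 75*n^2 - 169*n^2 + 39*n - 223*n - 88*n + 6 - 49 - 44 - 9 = 360*a^3 + a^2*(601 - 339*n) + a*(-27*n^2 - 507*n - 20) + 42*n^3 - 94*n^2 - 272*n - 96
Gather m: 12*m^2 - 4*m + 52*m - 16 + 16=12*m^2 + 48*m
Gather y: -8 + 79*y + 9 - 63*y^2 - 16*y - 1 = -63*y^2 + 63*y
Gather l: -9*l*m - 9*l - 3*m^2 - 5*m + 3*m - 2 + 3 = l*(-9*m - 9) - 3*m^2 - 2*m + 1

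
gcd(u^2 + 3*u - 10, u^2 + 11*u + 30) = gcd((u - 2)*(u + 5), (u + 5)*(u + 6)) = u + 5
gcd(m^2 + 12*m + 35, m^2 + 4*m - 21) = m + 7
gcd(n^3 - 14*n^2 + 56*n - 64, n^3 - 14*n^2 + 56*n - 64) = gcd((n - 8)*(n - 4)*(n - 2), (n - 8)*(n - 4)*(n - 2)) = n^3 - 14*n^2 + 56*n - 64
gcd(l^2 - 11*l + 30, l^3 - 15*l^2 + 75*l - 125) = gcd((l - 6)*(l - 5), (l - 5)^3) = l - 5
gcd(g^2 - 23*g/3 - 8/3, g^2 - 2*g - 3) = 1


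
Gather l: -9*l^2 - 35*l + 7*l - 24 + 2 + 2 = -9*l^2 - 28*l - 20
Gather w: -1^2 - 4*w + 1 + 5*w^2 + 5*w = 5*w^2 + w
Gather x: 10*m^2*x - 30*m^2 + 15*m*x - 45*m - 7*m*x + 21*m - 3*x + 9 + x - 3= -30*m^2 - 24*m + x*(10*m^2 + 8*m - 2) + 6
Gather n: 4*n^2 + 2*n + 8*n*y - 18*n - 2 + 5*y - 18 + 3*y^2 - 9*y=4*n^2 + n*(8*y - 16) + 3*y^2 - 4*y - 20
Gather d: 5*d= 5*d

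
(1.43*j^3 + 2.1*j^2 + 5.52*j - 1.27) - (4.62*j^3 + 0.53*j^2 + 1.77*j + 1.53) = -3.19*j^3 + 1.57*j^2 + 3.75*j - 2.8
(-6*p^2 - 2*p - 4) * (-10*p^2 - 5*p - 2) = 60*p^4 + 50*p^3 + 62*p^2 + 24*p + 8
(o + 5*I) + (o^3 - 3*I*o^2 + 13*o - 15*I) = o^3 - 3*I*o^2 + 14*o - 10*I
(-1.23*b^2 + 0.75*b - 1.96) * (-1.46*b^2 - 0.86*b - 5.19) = 1.7958*b^4 - 0.0371999999999999*b^3 + 8.6003*b^2 - 2.2069*b + 10.1724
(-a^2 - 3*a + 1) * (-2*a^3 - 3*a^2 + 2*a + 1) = 2*a^5 + 9*a^4 + 5*a^3 - 10*a^2 - a + 1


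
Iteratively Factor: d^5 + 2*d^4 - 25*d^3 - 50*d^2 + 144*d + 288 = (d + 3)*(d^4 - d^3 - 22*d^2 + 16*d + 96) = (d - 3)*(d + 3)*(d^3 + 2*d^2 - 16*d - 32) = (d - 3)*(d + 3)*(d + 4)*(d^2 - 2*d - 8) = (d - 3)*(d + 2)*(d + 3)*(d + 4)*(d - 4)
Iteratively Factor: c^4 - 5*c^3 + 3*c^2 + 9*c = (c - 3)*(c^3 - 2*c^2 - 3*c) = (c - 3)*(c + 1)*(c^2 - 3*c) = c*(c - 3)*(c + 1)*(c - 3)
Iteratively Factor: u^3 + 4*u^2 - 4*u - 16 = (u + 4)*(u^2 - 4) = (u + 2)*(u + 4)*(u - 2)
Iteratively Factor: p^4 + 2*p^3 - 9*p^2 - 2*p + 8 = (p - 2)*(p^3 + 4*p^2 - p - 4) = (p - 2)*(p - 1)*(p^2 + 5*p + 4) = (p - 2)*(p - 1)*(p + 1)*(p + 4)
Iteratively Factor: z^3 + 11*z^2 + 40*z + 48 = (z + 4)*(z^2 + 7*z + 12) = (z + 4)^2*(z + 3)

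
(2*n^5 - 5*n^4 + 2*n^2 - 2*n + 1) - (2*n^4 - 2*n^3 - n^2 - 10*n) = 2*n^5 - 7*n^4 + 2*n^3 + 3*n^2 + 8*n + 1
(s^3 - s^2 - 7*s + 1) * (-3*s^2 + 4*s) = -3*s^5 + 7*s^4 + 17*s^3 - 31*s^2 + 4*s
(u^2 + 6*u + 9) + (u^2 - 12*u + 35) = 2*u^2 - 6*u + 44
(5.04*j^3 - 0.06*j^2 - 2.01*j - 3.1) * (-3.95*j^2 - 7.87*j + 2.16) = -19.908*j^5 - 39.4278*j^4 + 19.2981*j^3 + 27.9341*j^2 + 20.0554*j - 6.696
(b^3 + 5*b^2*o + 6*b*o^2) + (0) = b^3 + 5*b^2*o + 6*b*o^2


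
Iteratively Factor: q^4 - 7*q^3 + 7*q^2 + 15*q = (q)*(q^3 - 7*q^2 + 7*q + 15) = q*(q - 5)*(q^2 - 2*q - 3) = q*(q - 5)*(q - 3)*(q + 1)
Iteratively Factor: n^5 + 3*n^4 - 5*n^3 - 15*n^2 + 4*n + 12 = (n - 2)*(n^4 + 5*n^3 + 5*n^2 - 5*n - 6) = (n - 2)*(n + 2)*(n^3 + 3*n^2 - n - 3) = (n - 2)*(n + 1)*(n + 2)*(n^2 + 2*n - 3) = (n - 2)*(n - 1)*(n + 1)*(n + 2)*(n + 3)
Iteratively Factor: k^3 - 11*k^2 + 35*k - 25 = (k - 1)*(k^2 - 10*k + 25) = (k - 5)*(k - 1)*(k - 5)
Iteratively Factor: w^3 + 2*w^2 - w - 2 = (w + 2)*(w^2 - 1) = (w + 1)*(w + 2)*(w - 1)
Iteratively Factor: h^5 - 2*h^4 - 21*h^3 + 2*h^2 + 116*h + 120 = (h - 5)*(h^4 + 3*h^3 - 6*h^2 - 28*h - 24) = (h - 5)*(h - 3)*(h^3 + 6*h^2 + 12*h + 8) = (h - 5)*(h - 3)*(h + 2)*(h^2 + 4*h + 4) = (h - 5)*(h - 3)*(h + 2)^2*(h + 2)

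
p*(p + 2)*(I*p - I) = I*p^3 + I*p^2 - 2*I*p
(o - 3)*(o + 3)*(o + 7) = o^3 + 7*o^2 - 9*o - 63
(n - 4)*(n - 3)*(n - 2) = n^3 - 9*n^2 + 26*n - 24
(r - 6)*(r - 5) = r^2 - 11*r + 30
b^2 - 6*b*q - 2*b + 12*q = (b - 2)*(b - 6*q)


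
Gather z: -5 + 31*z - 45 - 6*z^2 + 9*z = -6*z^2 + 40*z - 50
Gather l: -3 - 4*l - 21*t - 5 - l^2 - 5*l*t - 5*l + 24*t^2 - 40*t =-l^2 + l*(-5*t - 9) + 24*t^2 - 61*t - 8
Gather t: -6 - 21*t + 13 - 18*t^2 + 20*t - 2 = -18*t^2 - t + 5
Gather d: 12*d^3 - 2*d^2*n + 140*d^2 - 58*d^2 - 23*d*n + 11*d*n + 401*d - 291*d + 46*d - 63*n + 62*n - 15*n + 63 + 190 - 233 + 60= 12*d^3 + d^2*(82 - 2*n) + d*(156 - 12*n) - 16*n + 80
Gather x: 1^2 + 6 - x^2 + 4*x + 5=-x^2 + 4*x + 12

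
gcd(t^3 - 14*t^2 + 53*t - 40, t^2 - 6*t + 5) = t^2 - 6*t + 5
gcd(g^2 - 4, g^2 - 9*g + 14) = g - 2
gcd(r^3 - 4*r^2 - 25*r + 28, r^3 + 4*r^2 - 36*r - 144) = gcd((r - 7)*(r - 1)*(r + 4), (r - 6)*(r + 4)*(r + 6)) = r + 4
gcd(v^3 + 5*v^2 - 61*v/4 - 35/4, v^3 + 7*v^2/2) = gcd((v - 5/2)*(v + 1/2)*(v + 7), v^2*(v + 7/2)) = 1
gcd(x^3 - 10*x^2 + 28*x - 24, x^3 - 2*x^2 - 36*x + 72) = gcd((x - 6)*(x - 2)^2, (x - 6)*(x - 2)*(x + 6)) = x^2 - 8*x + 12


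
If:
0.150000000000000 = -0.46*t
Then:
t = -0.33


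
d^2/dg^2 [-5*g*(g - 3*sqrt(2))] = -10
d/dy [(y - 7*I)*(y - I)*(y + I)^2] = 4*y^3 - 18*I*y^2 + 16*y - 6*I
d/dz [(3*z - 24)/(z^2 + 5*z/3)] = 9*(-3*z^2 + 48*z + 40)/(z^2*(9*z^2 + 30*z + 25))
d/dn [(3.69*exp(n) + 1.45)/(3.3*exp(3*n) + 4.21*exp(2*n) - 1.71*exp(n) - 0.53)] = (-24.354*exp(3*n) - 29.8899*exp(2*n) - 12.209*exp(n) + 0.5238)*exp(n)/(10.89*exp(6*n) + 27.786*exp(5*n) + 6.4381*exp(4*n) - 17.8962*exp(3*n) - 1.5385*exp(2*n) + 1.8126*exp(n) + 0.2809)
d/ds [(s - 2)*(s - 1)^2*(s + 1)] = 4*s^3 - 9*s^2 + 2*s + 3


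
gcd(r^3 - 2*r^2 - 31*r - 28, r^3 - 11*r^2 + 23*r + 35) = r^2 - 6*r - 7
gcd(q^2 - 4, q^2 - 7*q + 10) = q - 2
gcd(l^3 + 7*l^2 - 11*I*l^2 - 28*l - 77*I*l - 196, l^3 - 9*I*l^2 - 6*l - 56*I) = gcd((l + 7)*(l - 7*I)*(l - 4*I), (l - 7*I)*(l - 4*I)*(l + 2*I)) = l^2 - 11*I*l - 28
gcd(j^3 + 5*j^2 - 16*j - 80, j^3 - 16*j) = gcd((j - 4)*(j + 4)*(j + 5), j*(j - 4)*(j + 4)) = j^2 - 16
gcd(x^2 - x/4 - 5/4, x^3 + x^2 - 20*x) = 1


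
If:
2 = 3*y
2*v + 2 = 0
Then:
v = -1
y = 2/3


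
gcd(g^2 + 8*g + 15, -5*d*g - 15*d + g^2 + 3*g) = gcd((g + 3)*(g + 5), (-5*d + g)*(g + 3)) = g + 3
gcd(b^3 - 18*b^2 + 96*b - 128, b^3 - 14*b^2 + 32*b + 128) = b^2 - 16*b + 64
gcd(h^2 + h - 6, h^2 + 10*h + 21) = h + 3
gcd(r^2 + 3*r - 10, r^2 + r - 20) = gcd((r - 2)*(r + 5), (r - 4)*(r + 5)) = r + 5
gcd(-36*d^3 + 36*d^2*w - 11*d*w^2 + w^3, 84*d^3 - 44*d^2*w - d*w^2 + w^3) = 12*d^2 - 8*d*w + w^2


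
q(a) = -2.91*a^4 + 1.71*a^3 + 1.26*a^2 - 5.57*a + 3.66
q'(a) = -11.64*a^3 + 5.13*a^2 + 2.52*a - 5.57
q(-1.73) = -17.85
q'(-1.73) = 65.69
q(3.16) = -237.56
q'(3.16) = -313.68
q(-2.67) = -152.92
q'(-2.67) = 245.83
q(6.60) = -5008.25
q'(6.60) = -3111.93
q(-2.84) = -198.84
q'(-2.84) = 295.28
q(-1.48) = -4.84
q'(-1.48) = 39.67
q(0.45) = 1.45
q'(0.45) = -4.46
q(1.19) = -4.14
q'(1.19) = -14.92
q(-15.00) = -152719.29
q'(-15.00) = 40395.88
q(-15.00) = -152719.29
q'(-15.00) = 40395.88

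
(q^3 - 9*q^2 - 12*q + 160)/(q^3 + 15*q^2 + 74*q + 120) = (q^2 - 13*q + 40)/(q^2 + 11*q + 30)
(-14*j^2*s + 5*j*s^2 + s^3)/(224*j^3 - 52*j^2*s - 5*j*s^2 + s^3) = s*(-2*j + s)/(32*j^2 - 12*j*s + s^2)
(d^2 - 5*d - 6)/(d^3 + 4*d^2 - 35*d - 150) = (d + 1)/(d^2 + 10*d + 25)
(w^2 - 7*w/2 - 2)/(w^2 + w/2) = (w - 4)/w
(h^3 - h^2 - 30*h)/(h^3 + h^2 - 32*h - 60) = h/(h + 2)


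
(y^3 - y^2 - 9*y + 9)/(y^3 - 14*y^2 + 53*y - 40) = (y^2 - 9)/(y^2 - 13*y + 40)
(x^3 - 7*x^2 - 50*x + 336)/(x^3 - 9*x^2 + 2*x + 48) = (x^2 + x - 42)/(x^2 - x - 6)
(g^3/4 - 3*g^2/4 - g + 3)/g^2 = g/4 - 3/4 - 1/g + 3/g^2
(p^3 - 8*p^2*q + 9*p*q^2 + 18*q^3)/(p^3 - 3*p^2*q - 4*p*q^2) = (p^2 - 9*p*q + 18*q^2)/(p*(p - 4*q))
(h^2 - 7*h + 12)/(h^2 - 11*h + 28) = (h - 3)/(h - 7)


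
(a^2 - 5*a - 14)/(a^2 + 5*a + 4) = (a^2 - 5*a - 14)/(a^2 + 5*a + 4)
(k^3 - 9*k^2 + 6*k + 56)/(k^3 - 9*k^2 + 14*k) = (k^2 - 2*k - 8)/(k*(k - 2))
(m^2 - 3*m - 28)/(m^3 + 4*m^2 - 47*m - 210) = (m + 4)/(m^2 + 11*m + 30)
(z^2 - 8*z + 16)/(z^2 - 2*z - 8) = (z - 4)/(z + 2)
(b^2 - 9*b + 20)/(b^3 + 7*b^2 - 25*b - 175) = (b - 4)/(b^2 + 12*b + 35)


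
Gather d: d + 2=d + 2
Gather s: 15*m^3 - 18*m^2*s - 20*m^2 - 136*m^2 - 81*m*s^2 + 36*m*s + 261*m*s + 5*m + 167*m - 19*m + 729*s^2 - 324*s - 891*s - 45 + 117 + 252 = 15*m^3 - 156*m^2 + 153*m + s^2*(729 - 81*m) + s*(-18*m^2 + 297*m - 1215) + 324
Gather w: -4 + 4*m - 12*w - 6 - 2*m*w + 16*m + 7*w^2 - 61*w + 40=20*m + 7*w^2 + w*(-2*m - 73) + 30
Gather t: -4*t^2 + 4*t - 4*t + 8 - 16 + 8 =-4*t^2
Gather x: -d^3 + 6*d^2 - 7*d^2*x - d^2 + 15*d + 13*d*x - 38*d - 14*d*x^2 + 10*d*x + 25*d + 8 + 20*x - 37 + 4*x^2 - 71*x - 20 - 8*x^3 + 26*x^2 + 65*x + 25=-d^3 + 5*d^2 + 2*d - 8*x^3 + x^2*(30 - 14*d) + x*(-7*d^2 + 23*d + 14) - 24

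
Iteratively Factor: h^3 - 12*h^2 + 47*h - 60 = (h - 4)*(h^2 - 8*h + 15) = (h - 4)*(h - 3)*(h - 5)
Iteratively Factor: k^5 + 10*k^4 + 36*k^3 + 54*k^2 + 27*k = (k + 3)*(k^4 + 7*k^3 + 15*k^2 + 9*k) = (k + 3)^2*(k^3 + 4*k^2 + 3*k) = (k + 1)*(k + 3)^2*(k^2 + 3*k) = k*(k + 1)*(k + 3)^2*(k + 3)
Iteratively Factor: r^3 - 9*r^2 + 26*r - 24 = (r - 2)*(r^2 - 7*r + 12) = (r - 4)*(r - 2)*(r - 3)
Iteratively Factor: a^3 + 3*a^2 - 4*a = (a)*(a^2 + 3*a - 4) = a*(a - 1)*(a + 4)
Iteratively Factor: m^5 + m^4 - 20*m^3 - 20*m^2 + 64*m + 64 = (m - 2)*(m^4 + 3*m^3 - 14*m^2 - 48*m - 32) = (m - 2)*(m + 4)*(m^3 - m^2 - 10*m - 8) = (m - 4)*(m - 2)*(m + 4)*(m^2 + 3*m + 2) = (m - 4)*(m - 2)*(m + 2)*(m + 4)*(m + 1)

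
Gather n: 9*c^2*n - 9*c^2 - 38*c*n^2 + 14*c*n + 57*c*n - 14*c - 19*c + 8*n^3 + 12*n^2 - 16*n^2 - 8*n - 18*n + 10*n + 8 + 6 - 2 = -9*c^2 - 33*c + 8*n^3 + n^2*(-38*c - 4) + n*(9*c^2 + 71*c - 16) + 12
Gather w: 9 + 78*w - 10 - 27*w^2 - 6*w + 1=-27*w^2 + 72*w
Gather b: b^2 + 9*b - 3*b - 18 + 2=b^2 + 6*b - 16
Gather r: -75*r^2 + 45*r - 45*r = -75*r^2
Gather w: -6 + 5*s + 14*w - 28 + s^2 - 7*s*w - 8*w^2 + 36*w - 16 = s^2 + 5*s - 8*w^2 + w*(50 - 7*s) - 50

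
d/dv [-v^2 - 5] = -2*v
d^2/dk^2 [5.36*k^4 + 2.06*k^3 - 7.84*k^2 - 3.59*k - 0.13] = 64.32*k^2 + 12.36*k - 15.68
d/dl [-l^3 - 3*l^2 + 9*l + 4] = -3*l^2 - 6*l + 9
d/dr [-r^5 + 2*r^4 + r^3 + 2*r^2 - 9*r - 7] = -5*r^4 + 8*r^3 + 3*r^2 + 4*r - 9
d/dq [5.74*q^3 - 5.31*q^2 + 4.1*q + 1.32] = 17.22*q^2 - 10.62*q + 4.1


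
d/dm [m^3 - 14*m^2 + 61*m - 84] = 3*m^2 - 28*m + 61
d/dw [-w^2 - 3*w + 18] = -2*w - 3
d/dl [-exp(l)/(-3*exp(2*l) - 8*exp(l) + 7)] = (-3*exp(2*l) - 7)*exp(l)/(9*exp(4*l) + 48*exp(3*l) + 22*exp(2*l) - 112*exp(l) + 49)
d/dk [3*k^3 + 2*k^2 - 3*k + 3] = 9*k^2 + 4*k - 3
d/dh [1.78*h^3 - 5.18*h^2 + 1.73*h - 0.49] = 5.34*h^2 - 10.36*h + 1.73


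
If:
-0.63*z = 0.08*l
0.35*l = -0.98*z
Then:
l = 0.00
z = 0.00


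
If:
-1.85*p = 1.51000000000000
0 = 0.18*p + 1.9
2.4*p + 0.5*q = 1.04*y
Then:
No Solution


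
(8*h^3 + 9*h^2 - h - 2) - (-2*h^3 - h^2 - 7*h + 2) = 10*h^3 + 10*h^2 + 6*h - 4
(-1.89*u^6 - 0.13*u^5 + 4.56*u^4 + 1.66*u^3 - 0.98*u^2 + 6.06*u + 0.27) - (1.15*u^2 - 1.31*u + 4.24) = -1.89*u^6 - 0.13*u^5 + 4.56*u^4 + 1.66*u^3 - 2.13*u^2 + 7.37*u - 3.97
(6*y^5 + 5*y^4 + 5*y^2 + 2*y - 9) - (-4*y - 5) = 6*y^5 + 5*y^4 + 5*y^2 + 6*y - 4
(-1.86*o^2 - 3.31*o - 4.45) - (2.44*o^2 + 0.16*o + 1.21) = -4.3*o^2 - 3.47*o - 5.66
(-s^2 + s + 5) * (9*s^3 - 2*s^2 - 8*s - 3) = -9*s^5 + 11*s^4 + 51*s^3 - 15*s^2 - 43*s - 15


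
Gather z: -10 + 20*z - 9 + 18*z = 38*z - 19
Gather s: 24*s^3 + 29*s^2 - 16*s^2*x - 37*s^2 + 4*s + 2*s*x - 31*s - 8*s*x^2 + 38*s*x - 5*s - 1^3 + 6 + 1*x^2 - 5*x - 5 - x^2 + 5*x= 24*s^3 + s^2*(-16*x - 8) + s*(-8*x^2 + 40*x - 32)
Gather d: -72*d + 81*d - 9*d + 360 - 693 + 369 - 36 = 0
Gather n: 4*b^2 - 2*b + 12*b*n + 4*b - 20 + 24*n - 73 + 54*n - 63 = 4*b^2 + 2*b + n*(12*b + 78) - 156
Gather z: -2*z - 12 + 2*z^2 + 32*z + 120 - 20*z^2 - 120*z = -18*z^2 - 90*z + 108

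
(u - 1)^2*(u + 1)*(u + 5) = u^4 + 4*u^3 - 6*u^2 - 4*u + 5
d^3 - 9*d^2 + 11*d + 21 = (d - 7)*(d - 3)*(d + 1)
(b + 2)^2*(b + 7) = b^3 + 11*b^2 + 32*b + 28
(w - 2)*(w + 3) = w^2 + w - 6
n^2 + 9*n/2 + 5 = (n + 2)*(n + 5/2)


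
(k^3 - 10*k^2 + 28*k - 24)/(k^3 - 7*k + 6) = (k^2 - 8*k + 12)/(k^2 + 2*k - 3)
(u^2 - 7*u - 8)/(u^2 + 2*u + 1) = (u - 8)/(u + 1)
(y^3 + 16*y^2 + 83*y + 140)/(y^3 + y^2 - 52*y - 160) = (y + 7)/(y - 8)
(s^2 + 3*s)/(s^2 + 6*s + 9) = s/(s + 3)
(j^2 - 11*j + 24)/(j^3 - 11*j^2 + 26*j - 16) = (j - 3)/(j^2 - 3*j + 2)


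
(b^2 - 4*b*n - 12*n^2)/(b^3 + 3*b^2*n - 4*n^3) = (b - 6*n)/(b^2 + b*n - 2*n^2)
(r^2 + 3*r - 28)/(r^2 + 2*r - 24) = (r + 7)/(r + 6)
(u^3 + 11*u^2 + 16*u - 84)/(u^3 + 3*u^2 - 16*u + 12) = (u + 7)/(u - 1)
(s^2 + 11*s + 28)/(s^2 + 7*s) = (s + 4)/s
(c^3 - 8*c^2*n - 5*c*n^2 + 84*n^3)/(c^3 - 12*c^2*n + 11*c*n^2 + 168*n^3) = (c - 4*n)/(c - 8*n)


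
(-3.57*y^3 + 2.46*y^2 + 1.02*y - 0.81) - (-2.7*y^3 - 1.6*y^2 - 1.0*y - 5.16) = -0.87*y^3 + 4.06*y^2 + 2.02*y + 4.35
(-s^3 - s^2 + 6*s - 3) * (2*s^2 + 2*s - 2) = -2*s^5 - 4*s^4 + 12*s^3 + 8*s^2 - 18*s + 6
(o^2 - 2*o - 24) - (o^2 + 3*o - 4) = -5*o - 20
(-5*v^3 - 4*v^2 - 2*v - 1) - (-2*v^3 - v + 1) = -3*v^3 - 4*v^2 - v - 2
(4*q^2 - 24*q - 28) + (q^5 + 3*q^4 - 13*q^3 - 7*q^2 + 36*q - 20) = q^5 + 3*q^4 - 13*q^3 - 3*q^2 + 12*q - 48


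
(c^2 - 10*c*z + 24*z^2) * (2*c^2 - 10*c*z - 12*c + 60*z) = 2*c^4 - 30*c^3*z - 12*c^3 + 148*c^2*z^2 + 180*c^2*z - 240*c*z^3 - 888*c*z^2 + 1440*z^3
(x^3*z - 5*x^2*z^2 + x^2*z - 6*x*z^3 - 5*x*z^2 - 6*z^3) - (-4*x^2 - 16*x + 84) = x^3*z - 5*x^2*z^2 + x^2*z + 4*x^2 - 6*x*z^3 - 5*x*z^2 + 16*x - 6*z^3 - 84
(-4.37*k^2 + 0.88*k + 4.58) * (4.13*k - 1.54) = -18.0481*k^3 + 10.3642*k^2 + 17.5602*k - 7.0532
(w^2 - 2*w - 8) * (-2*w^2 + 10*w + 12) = -2*w^4 + 14*w^3 + 8*w^2 - 104*w - 96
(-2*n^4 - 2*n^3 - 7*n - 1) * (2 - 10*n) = 20*n^5 + 16*n^4 - 4*n^3 + 70*n^2 - 4*n - 2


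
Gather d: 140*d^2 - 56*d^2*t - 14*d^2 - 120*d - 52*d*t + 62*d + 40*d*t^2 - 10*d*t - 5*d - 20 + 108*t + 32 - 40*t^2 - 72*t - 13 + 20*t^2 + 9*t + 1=d^2*(126 - 56*t) + d*(40*t^2 - 62*t - 63) - 20*t^2 + 45*t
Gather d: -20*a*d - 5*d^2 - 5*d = -5*d^2 + d*(-20*a - 5)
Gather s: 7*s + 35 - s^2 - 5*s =-s^2 + 2*s + 35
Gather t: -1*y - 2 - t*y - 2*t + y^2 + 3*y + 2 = t*(-y - 2) + y^2 + 2*y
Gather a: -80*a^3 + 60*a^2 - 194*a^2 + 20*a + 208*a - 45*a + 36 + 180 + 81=-80*a^3 - 134*a^2 + 183*a + 297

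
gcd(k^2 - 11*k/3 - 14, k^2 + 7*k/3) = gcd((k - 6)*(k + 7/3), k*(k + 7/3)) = k + 7/3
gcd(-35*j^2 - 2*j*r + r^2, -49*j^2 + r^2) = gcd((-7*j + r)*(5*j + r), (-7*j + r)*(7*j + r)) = -7*j + r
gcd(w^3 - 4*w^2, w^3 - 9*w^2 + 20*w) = w^2 - 4*w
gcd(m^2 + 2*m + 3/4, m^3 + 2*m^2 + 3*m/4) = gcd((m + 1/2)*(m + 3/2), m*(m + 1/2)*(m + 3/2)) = m^2 + 2*m + 3/4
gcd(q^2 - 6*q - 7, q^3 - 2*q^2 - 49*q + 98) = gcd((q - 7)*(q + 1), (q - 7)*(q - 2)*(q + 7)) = q - 7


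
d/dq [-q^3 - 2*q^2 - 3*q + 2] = -3*q^2 - 4*q - 3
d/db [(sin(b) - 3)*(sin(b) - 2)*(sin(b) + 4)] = (3*sin(b)^2 - 2*sin(b) - 14)*cos(b)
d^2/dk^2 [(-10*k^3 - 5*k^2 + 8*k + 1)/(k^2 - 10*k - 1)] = 8*(-263*k^3 - 78*k^2 - 9*k + 4)/(k^6 - 30*k^5 + 297*k^4 - 940*k^3 - 297*k^2 - 30*k - 1)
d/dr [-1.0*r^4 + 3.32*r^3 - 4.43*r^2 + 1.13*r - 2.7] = -4.0*r^3 + 9.96*r^2 - 8.86*r + 1.13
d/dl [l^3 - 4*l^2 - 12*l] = 3*l^2 - 8*l - 12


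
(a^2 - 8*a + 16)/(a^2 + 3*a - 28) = (a - 4)/(a + 7)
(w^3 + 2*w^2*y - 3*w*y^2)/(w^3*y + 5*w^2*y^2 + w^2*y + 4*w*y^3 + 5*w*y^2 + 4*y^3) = w*(w^2 + 2*w*y - 3*y^2)/(y*(w^3 + 5*w^2*y + w^2 + 4*w*y^2 + 5*w*y + 4*y^2))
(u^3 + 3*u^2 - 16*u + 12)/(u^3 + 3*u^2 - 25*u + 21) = (u^2 + 4*u - 12)/(u^2 + 4*u - 21)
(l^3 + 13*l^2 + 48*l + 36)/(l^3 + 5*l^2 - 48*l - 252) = (l + 1)/(l - 7)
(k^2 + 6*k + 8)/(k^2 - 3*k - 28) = (k + 2)/(k - 7)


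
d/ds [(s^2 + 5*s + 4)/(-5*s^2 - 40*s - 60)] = (-3*s^2 - 16*s - 28)/(5*(s^4 + 16*s^3 + 88*s^2 + 192*s + 144))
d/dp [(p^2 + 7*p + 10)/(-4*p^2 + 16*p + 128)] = (11*p^2 + 84*p + 184)/(4*(p^4 - 8*p^3 - 48*p^2 + 256*p + 1024))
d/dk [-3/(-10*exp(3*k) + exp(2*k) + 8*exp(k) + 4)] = 6*(-15*exp(2*k) + exp(k) + 4)*exp(k)/(-10*exp(3*k) + exp(2*k) + 8*exp(k) + 4)^2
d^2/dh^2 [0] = 0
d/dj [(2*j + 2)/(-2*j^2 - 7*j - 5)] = 4/(4*j^2 + 20*j + 25)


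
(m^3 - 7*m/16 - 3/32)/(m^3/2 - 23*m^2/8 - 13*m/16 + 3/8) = (16*m^2 - 8*m - 3)/(2*(4*m^2 - 25*m + 6))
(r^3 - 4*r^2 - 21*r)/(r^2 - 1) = r*(r^2 - 4*r - 21)/(r^2 - 1)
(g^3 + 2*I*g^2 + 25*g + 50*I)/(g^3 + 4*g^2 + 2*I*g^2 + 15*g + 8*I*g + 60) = (g^2 - 3*I*g + 10)/(g^2 + g*(4 - 3*I) - 12*I)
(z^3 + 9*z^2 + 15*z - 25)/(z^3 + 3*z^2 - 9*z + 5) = (z + 5)/(z - 1)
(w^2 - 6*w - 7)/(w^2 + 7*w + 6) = (w - 7)/(w + 6)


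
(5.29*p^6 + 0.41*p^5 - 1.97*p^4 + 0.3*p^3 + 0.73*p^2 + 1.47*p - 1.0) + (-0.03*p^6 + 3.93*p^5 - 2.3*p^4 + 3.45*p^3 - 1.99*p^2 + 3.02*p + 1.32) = 5.26*p^6 + 4.34*p^5 - 4.27*p^4 + 3.75*p^3 - 1.26*p^2 + 4.49*p + 0.32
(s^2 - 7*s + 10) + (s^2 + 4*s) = 2*s^2 - 3*s + 10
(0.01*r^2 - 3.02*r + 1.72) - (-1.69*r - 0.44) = 0.01*r^2 - 1.33*r + 2.16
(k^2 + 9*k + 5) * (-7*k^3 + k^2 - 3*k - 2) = -7*k^5 - 62*k^4 - 29*k^3 - 24*k^2 - 33*k - 10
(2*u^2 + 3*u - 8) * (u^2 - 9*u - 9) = 2*u^4 - 15*u^3 - 53*u^2 + 45*u + 72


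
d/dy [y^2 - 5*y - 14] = 2*y - 5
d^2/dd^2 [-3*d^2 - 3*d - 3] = -6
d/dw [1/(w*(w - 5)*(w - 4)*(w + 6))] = (-4*w^3 + 9*w^2 + 68*w - 120)/(w^2*(w^6 - 6*w^5 - 59*w^4 + 444*w^3 + 436*w^2 - 8160*w + 14400))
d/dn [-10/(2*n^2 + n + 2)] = 10*(4*n + 1)/(2*n^2 + n + 2)^2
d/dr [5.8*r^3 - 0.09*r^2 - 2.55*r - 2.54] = 17.4*r^2 - 0.18*r - 2.55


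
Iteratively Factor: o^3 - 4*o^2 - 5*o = (o + 1)*(o^2 - 5*o) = o*(o + 1)*(o - 5)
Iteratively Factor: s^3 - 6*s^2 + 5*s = (s - 5)*(s^2 - s) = (s - 5)*(s - 1)*(s)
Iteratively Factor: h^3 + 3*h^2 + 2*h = (h)*(h^2 + 3*h + 2) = h*(h + 1)*(h + 2)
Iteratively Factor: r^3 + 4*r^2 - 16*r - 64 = (r + 4)*(r^2 - 16) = (r - 4)*(r + 4)*(r + 4)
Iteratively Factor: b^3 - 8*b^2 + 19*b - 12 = (b - 1)*(b^2 - 7*b + 12) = (b - 4)*(b - 1)*(b - 3)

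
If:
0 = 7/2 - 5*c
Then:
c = 7/10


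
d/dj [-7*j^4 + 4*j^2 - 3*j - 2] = -28*j^3 + 8*j - 3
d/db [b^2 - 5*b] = 2*b - 5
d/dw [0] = 0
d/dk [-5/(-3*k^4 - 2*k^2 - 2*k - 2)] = 10*(-6*k^3 - 2*k - 1)/(3*k^4 + 2*k^2 + 2*k + 2)^2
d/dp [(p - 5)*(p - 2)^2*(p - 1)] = 4*p^3 - 30*p^2 + 66*p - 44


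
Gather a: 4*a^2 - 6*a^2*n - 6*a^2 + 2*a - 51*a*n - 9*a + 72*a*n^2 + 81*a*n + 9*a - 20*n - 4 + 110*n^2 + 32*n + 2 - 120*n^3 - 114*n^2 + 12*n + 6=a^2*(-6*n - 2) + a*(72*n^2 + 30*n + 2) - 120*n^3 - 4*n^2 + 24*n + 4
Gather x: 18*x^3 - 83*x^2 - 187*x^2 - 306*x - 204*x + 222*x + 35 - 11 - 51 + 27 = 18*x^3 - 270*x^2 - 288*x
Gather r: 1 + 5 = 6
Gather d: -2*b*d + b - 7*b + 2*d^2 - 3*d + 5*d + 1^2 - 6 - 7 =-6*b + 2*d^2 + d*(2 - 2*b) - 12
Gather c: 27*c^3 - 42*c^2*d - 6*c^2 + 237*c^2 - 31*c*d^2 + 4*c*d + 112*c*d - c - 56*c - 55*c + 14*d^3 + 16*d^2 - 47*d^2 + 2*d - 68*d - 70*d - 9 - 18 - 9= 27*c^3 + c^2*(231 - 42*d) + c*(-31*d^2 + 116*d - 112) + 14*d^3 - 31*d^2 - 136*d - 36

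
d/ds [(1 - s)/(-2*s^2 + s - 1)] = (2*s^2 - s - (s - 1)*(4*s - 1) + 1)/(2*s^2 - s + 1)^2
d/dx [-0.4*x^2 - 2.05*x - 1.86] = -0.8*x - 2.05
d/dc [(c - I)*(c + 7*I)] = 2*c + 6*I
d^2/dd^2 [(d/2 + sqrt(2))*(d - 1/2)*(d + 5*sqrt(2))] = 3*d - 1/2 + 7*sqrt(2)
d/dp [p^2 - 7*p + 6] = 2*p - 7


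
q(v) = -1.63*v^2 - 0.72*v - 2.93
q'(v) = -3.26*v - 0.72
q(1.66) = -8.62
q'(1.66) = -6.13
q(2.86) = -18.32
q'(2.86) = -10.04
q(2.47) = -14.65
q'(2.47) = -8.77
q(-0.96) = -3.74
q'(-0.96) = 2.41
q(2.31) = -13.29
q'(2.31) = -8.25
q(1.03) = -5.40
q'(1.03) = -4.08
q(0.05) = -2.97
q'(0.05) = -0.88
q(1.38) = -7.03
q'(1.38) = -5.22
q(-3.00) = -15.44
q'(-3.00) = 9.06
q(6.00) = -65.93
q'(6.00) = -20.28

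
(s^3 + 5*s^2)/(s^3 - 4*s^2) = (s + 5)/(s - 4)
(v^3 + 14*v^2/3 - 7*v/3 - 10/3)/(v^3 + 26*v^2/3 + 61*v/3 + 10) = (v - 1)/(v + 3)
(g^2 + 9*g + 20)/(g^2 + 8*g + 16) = (g + 5)/(g + 4)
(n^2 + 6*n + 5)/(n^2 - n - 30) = (n + 1)/(n - 6)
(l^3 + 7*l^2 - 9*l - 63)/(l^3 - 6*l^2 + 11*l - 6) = (l^2 + 10*l + 21)/(l^2 - 3*l + 2)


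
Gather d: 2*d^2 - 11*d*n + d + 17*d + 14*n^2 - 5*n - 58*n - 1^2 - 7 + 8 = 2*d^2 + d*(18 - 11*n) + 14*n^2 - 63*n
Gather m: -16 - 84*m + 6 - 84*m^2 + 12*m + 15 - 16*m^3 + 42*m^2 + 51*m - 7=-16*m^3 - 42*m^2 - 21*m - 2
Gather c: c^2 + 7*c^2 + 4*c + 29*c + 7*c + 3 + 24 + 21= 8*c^2 + 40*c + 48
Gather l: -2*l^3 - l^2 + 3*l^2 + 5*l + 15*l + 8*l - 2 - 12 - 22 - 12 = -2*l^3 + 2*l^2 + 28*l - 48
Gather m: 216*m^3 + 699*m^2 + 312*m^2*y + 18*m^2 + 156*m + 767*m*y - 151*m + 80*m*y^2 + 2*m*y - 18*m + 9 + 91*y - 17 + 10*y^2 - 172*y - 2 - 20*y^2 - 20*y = 216*m^3 + m^2*(312*y + 717) + m*(80*y^2 + 769*y - 13) - 10*y^2 - 101*y - 10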